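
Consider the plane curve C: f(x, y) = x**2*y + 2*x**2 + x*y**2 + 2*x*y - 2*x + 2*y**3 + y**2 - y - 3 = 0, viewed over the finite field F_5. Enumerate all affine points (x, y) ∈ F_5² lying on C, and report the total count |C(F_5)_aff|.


Affine F_5-points: {(0, 2), (1, 2), (1, 3), (1, 4), (2, 4)}; count = 5.

For each of the 25 pairs (x, y) ∈ F_5², evaluate f(x, y) mod 5. Record the zeros.
  x = 0: [0↦2, 1↦4, 2↦0, 3↦2, 4↦2]  zeros at y ∈ {2}
  x = 1: [0↦2, 1↦3, 2↦0, 3↦0, 4↦0]  zeros at y ∈ {2, 3, 4}
  x = 2: [0↦1, 1↦3, 2↦3, 3↦3, 4↦0]  zeros at y ∈ {4}
  x = 3: [0↦4, 1↦4, 2↦4, 3↦1, 4↦2]  zeros at y ∈ ∅
  x = 4: [0↦1, 1↦1, 2↦3, 3↦4, 4↦1]  zeros at y ∈ ∅
Collecting zeros: affine points = {(0, 2), (1, 2), (1, 3), (1, 4), (2, 4)}.
Total count |C(F_5)_aff| = 5.


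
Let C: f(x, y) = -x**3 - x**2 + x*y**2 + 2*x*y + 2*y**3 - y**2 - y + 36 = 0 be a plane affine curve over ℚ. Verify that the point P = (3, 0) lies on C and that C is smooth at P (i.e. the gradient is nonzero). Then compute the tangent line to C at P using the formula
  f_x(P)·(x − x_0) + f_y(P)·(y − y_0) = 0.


Tangent line at P: -33*x + 5*y + 99 = 0.

Step 1: f(3, 0) = 0, so P lies on C.
Step 2: partial derivatives
  f_x(x, y) = -3*x**2 - 2*x + y**2 + 2*y, f_y(x, y) = 2*x*y + 2*x + 6*y**2 - 2*y - 1.
  f_x(P) = -33, f_y(P) = 5 (gradient nonzero, so P is smooth).
Step 3: tangent line at P: -33·(x − 3) + 5·(y − 0) = 0.
Expanding: -33*x + 5*y + 99 = 0.


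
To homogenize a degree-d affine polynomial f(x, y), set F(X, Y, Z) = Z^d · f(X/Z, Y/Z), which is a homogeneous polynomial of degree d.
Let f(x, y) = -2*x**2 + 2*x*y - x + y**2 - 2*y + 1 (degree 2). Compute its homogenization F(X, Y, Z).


F(X, Y, Z) = -2*X**2 + 2*X*Y - X*Z + Y**2 - 2*Y*Z + Z**2

deg(f) = 2.
Substitute x = X/Z, y = Y/Z into f, then multiply by Z^2.
  monomial -2·x^2·y^0 ↦ -2·X^2·Y^0·Z^0.
  monomial 2·x^1·y^1 ↦ 2·X^1·Y^1·Z^0.
  monomial -1·x^1·y^0 ↦ -1·X^1·Y^0·Z^1.
  monomial 1·x^0·y^2 ↦ 1·X^0·Y^2·Z^0.
  monomial -2·x^0·y^1 ↦ -2·X^0·Y^1·Z^1.
  monomial 1·x^0·y^0 ↦ 1·X^0·Y^0·Z^2.
Collecting: F(X, Y, Z) = -2*X**2 + 2*X*Y - X*Z + Y**2 - 2*Y*Z + Z**2.


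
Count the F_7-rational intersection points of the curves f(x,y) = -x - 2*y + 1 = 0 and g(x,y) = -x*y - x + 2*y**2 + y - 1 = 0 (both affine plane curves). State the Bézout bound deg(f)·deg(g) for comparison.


Common zeros: {(0, 4), (3, 6)}; count = 2; Bézout bound = 2.

deg(f) = 1, deg(g) = 2, so Bézout bound = 2.
Scan x ∈ F_7. For each x, list the y ∈ F_7 with f(x, y) ≡ 0 and those with g(x, y) ≡ 0 (mod 7); the common zeros in that column are the intersection.
  x = 0: f ≡ 0 at y ∈ {4}; g ≡ 0 at y ∈ {4, 6}; common: {4}.
  x = 1: f ≡ 0 at y ∈ {0}; g ≡ 0 at y ∈ {1, 6}; common: ∅.
  x = 2: f ≡ 0 at y ∈ {3}; g ≡ 0 at y ∈ {5, 6}; common: ∅.
  x = 3: f ≡ 0 at y ∈ {6}; g ≡ 0 at y ∈ {2, 6}; common: {6}.
  x = 4: f ≡ 0 at y ∈ {2}; g ≡ 0 at y ∈ {6}; common: ∅.
  x = 5: f ≡ 0 at y ∈ {5}; g ≡ 0 at y ∈ {3, 6}; common: ∅.
  x = 6: f ≡ 0 at y ∈ {1}; g ≡ 0 at y ∈ {0, 6}; common: ∅.
Collecting: common zeros = {(0, 4), (3, 6)}, so the count is 2.
Comparison with the Bézout bound: 2 ≤ 2 = deg(f)·deg(g), as expected for curves with no common component (the bound is attained).


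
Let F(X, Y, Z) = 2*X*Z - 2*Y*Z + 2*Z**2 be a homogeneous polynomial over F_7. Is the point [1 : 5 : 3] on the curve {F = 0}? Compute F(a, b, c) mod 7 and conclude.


F(1,5,3) ≡ 1 (mod 7); P is NOT on the curve.

Evaluate F(1, 5, 3) term-by-term (mod 7).
  2*X*Z ↦ 2·1·1·3 = 6
  -2*Y*Z ↦ -2·1·5·3 = -30
  2*Z**2 ↦ 2·1·1·9 = 18
Sum: F(1, 5, 3) = (6) + (-30) + (18) = -6.
Reducing mod 7: -6 ≡ 1 (mod 7).
Since F(a, b, c) ≡ 1 ≠ 0 (mod 7), P does NOT lie on the curve.


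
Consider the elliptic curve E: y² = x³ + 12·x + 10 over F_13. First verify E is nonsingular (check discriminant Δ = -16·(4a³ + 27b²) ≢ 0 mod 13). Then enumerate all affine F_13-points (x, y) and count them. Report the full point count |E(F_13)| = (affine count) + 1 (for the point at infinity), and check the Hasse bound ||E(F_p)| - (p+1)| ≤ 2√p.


Affine points = {(0, 6), (0, 7), (1, 6), (1, 7), (2, 4), (2, 9), (5, 0), (6, 5), (6, 8), (10, 5), (10, 8), (11, 2), (11, 11), (12, 6), (12, 7)}; affine count = 15; |E(F_13)| = 16.

Discriminant check: Δ ∝ 4a³ + 27b² = 4·12³ + 27·10² = 4·1728 + 27·100 ≡ 5 (mod 13). Nonzero ⇒ E is nonsingular.
For each x ∈ F_13, compute rhs = x³ + 12·x + 10 mod 13, then count y ∈ F_13 with y² ≡ rhs.
  x = 0: rhs = 10, matching y values: 6, 7 (2 points).
  x = 1: rhs = 10, matching y values: 6, 7 (2 points).
  x = 2: rhs = 3, matching y values: 4, 9 (2 points).
  x = 3: rhs = 8, matching y values: none (0 points).
  x = 4: rhs = 5, matching y values: none (0 points).
  x = 5: rhs = 0, matching y values: 0 (1 points).
  x = 6: rhs = 12, matching y values: 5, 8 (2 points).
  x = 7: rhs = 8, matching y values: none (0 points).
  x = 8: rhs = 7, matching y values: none (0 points).
  x = 9: rhs = 2, matching y values: none (0 points).
  x = 10: rhs = 12, matching y values: 5, 8 (2 points).
  x = 11: rhs = 4, matching y values: 2, 11 (2 points).
  x = 12: rhs = 10, matching y values: 6, 7 (2 points).
Total affine count: 15.
Full point count |E(F_13)| = 15 + 1 = 16.
Hasse bound: |16 − (13+1)| = |2| = 2 ≤ 2√13 ≈ 7.2111 ✓.


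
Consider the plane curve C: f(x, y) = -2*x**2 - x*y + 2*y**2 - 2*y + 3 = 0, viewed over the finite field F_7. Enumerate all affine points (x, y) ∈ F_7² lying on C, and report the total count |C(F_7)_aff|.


Affine F_7-points: {(0, 2), (0, 6), (1, 1), (1, 4), (2, 1), (4, 4), (4, 6), (6, 2)}; count = 8.

For each of the 49 pairs (x, y) ∈ F_7², evaluate f(x, y) mod 7. Record the zeros.
  x = 0: [0↦3, 1↦3, 2↦0, 3↦1, 4↦6, 5↦1, 6↦0]  zeros at y ∈ {2, 6}
  x = 1: [0↦1, 1↦0, 2↦3, 3↦3, 4↦0, 5↦1, 6↦6]  zeros at y ∈ {1, 4}
  x = 2: [0↦2, 1↦0, 2↦2, 3↦1, 4↦4, 5↦4, 6↦1]  zeros at y ∈ {1}
  x = 3: [0↦6, 1↦3, 2↦4, 3↦2, 4↦4, 5↦3, 6↦6]  zeros at y ∈ ∅
  x = 4: [0↦6, 1↦2, 2↦2, 3↦6, 4↦0, 5↦5, 6↦0]  zeros at y ∈ {4, 6}
  x = 5: [0↦2, 1↦4, 2↦3, 3↦6, 4↦6, 5↦3, 6↦4]  zeros at y ∈ ∅
  x = 6: [0↦1, 1↦2, 2↦0, 3↦2, 4↦1, 5↦4, 6↦4]  zeros at y ∈ {2}
Collecting zeros: affine points = {(0, 2), (0, 6), (1, 1), (1, 4), (2, 1), (4, 4), (4, 6), (6, 2)}.
Total count |C(F_7)_aff| = 8.


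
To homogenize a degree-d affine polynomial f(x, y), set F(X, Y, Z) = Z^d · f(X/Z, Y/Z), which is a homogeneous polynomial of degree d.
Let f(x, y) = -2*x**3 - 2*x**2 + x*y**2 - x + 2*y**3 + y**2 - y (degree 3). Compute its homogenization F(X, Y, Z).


F(X, Y, Z) = -2*X**3 - 2*X**2*Z + X*Y**2 - X*Z**2 + 2*Y**3 + Y**2*Z - Y*Z**2

deg(f) = 3.
Substitute x = X/Z, y = Y/Z into f, then multiply by Z^3.
  monomial -2·x^3·y^0 ↦ -2·X^3·Y^0·Z^0.
  monomial -2·x^2·y^0 ↦ -2·X^2·Y^0·Z^1.
  monomial 1·x^1·y^2 ↦ 1·X^1·Y^2·Z^0.
  monomial -1·x^1·y^0 ↦ -1·X^1·Y^0·Z^2.
  monomial 2·x^0·y^3 ↦ 2·X^0·Y^3·Z^0.
  monomial 1·x^0·y^2 ↦ 1·X^0·Y^2·Z^1.
  monomial -1·x^0·y^1 ↦ -1·X^0·Y^1·Z^2.
Collecting: F(X, Y, Z) = -2*X**3 - 2*X**2*Z + X*Y**2 - X*Z**2 + 2*Y**3 + Y**2*Z - Y*Z**2.


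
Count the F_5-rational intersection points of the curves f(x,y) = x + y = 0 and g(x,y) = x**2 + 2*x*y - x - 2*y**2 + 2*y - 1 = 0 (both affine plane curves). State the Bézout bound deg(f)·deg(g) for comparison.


Common zeros: ∅; count = 0; Bézout bound = 2.

deg(f) = 1, deg(g) = 2, so Bézout bound = 2.
Scan x ∈ F_5. For each x, list the y ∈ F_5 with f(x, y) ≡ 0 and those with g(x, y) ≡ 0 (mod 5); the common zeros in that column are the intersection.
  x = 0: f ≡ 0 at y ∈ {0}; g ≡ 0 at y ∈ {2, 4}; common: ∅.
  x = 1: f ≡ 0 at y ∈ {4}; g ≡ 0 at y ∈ ∅; common: ∅.
  x = 2: f ≡ 0 at y ∈ {3}; g ≡ 0 at y ∈ {1, 2}; common: ∅.
  x = 3: f ≡ 0 at y ∈ {2}; g ≡ 0 at y ∈ {0, 4}; common: ∅.
  x = 4: f ≡ 0 at y ∈ {1}; g ≡ 0 at y ∈ ∅; common: ∅.
Collecting: common zeros = ∅, so the count is 0.
Comparison with the Bézout bound: 0 ≤ 2 = deg(f)·deg(g), as expected for curves with no common component (the affine F_5-count falls short of the bound because intersections may lie at infinity, over extension fields, or carry multiplicity).


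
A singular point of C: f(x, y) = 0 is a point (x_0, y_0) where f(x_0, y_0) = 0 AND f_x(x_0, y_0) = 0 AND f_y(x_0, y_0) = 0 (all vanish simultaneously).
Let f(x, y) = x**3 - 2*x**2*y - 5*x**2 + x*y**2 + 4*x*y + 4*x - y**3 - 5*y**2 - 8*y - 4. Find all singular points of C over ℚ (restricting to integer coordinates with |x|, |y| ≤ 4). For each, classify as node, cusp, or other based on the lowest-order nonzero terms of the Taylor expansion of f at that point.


Singular points: {(0, -2)}; classification: node.

Compute partial derivatives:
  f_x = 3*x**2 - 4*x*y - 10*x + y**2 + 4*y + 4.
  f_y = -2*x**2 + 2*x*y + 4*x - 3*y**2 - 10*y - 8.
Scan x_0 ∈ {−4, ..., 4}. For each x_0, f_y(x_0, y) is a polynomial in y; find its integer roots y ∈ {−4, ..., 4}, then test f_x and f at those candidates.
  x = -4: f_y(-4, y) = -3*y**2 - 18*y - 56; no integer root y with |y| ≤ 4.
  x = -3: f_y(-3, y) = -3*y**2 - 16*y - 38; no integer root y with |y| ≤ 4.
  x = -2: f_y(-2, y) = -3*y**2 - 14*y - 24; no integer root y with |y| ≤ 4.
  x = -1: f_y(-1, y) = -3*y**2 - 12*y - 14; no integer root y with |y| ≤ 4.
  x = 0: f_y(0, y) = -3*y**2 - 10*y - 8; vanishes at y ∈ {-2}. (0, -2): f_x = 0, f = 0 — SINGULAR.
  x = 1: f_y(1, y) = -3*y**2 - 8*y - 6; no integer root y with |y| ≤ 4.
  x = 2: f_y(2, y) = -3*y**2 - 6*y - 8; no integer root y with |y| ≤ 4.
  x = 3: f_y(3, y) = -3*y**2 - 4*y - 14; no integer root y with |y| ≤ 4.
  x = 4: f_y(4, y) = -3*y**2 - 2*y - 24; no integer root y with |y| ≤ 4.
Only singular point on the grid: (0, -2).
Classify: substitute x = 0 + u, y = -2 + v and expand: f = u**3 - 2*u**2*v - u**2 + u*v**2 - v**3 + v**2.
No constant or linear terms (consistent with a singular point). Quadratic part: -u**2 + v**2. Cubic part: u**3 - 2*u**2*v + u*v**2 - v**3.
The quadratic part v**2 - u**2 = (v − u)(v + u) splits into two distinct linear factors, so there are two distinct tangent lines y − -2 = ±(x − 0) — this is a node (ordinary double point).
Classification: node.


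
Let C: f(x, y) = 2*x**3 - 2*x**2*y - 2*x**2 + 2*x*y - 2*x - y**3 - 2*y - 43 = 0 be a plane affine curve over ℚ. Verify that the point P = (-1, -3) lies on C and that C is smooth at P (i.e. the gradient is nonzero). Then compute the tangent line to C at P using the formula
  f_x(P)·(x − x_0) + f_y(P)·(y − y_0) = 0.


Tangent line at P: -10*x - 33*y - 109 = 0.

Step 1: f(-1, -3) = 0, so P lies on C.
Step 2: partial derivatives
  f_x(x, y) = 6*x**2 - 4*x*y - 4*x + 2*y - 2, f_y(x, y) = -2*x**2 + 2*x - 3*y**2 - 2.
  f_x(P) = -10, f_y(P) = -33 (gradient nonzero, so P is smooth).
Step 3: tangent line at P: -10·(x − -1) + -33·(y − -3) = 0.
Expanding: -10*x - 33*y - 109 = 0.


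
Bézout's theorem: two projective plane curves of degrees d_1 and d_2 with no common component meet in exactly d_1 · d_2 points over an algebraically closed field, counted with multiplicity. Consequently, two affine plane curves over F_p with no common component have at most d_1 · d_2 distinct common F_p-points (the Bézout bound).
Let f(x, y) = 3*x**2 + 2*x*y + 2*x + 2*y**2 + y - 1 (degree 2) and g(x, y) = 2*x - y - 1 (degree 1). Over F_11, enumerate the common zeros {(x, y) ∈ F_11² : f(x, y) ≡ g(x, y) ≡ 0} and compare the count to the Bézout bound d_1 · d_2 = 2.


Common zeros: {(0, 10), (7, 2)}; count = 2; Bézout bound = 2.

deg(f) = 2, deg(g) = 1, so Bézout bound = 2.
Scan x ∈ F_11. For each x, list the y ∈ F_11 with f(x, y) ≡ 0 and those with g(x, y) ≡ 0 (mod 11); the common zeros in that column are the intersection.
  x = 0: f ≡ 0 at y ∈ {6, 10}; g ≡ 0 at y ∈ {10}; common: {10}.
  x = 1: f ≡ 0 at y ∈ ∅; g ≡ 0 at y ∈ {1}; common: ∅.
  x = 2: f ≡ 0 at y ∈ {1, 2}; g ≡ 0 at y ∈ {3}; common: ∅.
  x = 3: f ≡ 0 at y ∈ ∅; g ≡ 0 at y ∈ {5}; common: ∅.
  x = 4: f ≡ 0 at y ∈ {0, 1}; g ≡ 0 at y ∈ {7}; common: ∅.
  x = 5: f ≡ 0 at y ∈ ∅; g ≡ 0 at y ∈ {9}; common: ∅.
  x = 6: f ≡ 0 at y ∈ {3, 7}; g ≡ 0 at y ∈ {0}; common: ∅.
  x = 7: f ≡ 0 at y ∈ {2, 7}; g ≡ 0 at y ∈ {2}; common: {2}.
  x = 8: f ≡ 0 at y ∈ ∅; g ≡ 0 at y ∈ {4}; common: ∅.
  x = 9: f ≡ 0 at y ∈ ∅; g ≡ 0 at y ∈ {6}; common: ∅.
  x = 10: f ≡ 0 at y ∈ {0, 6}; g ≡ 0 at y ∈ {8}; common: ∅.
Collecting: common zeros = {(0, 10), (7, 2)}, so the count is 2.
Comparison with the Bézout bound: 2 ≤ 2 = deg(f)·deg(g), as expected for curves with no common component (the bound is attained).


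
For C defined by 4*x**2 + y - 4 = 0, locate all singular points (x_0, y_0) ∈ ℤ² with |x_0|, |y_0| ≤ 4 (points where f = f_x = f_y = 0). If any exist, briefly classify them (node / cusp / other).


No singular points in the scanned grid; C is smooth there.

Compute partial derivatives:
  f_x = 8*x.
  f_y = 1.
f_y = 1 is a nonzero constant, so f_y never vanishes: no point (x, y) can satisfy f = f_x = f_y = 0. In particular no (x, y) ∈ {−4, ..., 4}² is singular; the curve is smooth.


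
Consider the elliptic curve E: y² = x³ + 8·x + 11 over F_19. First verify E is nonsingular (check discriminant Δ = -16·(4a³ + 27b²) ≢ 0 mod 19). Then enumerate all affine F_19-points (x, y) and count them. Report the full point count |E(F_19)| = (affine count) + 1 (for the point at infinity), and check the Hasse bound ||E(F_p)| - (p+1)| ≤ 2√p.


Affine points = {(0, 7), (0, 12), (1, 1), (1, 18), (2, 4), (2, 15), (3, 9), (3, 10), (5, 9), (5, 10), (6, 3), (6, 16), (7, 7), (7, 12), (8, 6), (8, 13), (11, 9), (11, 10), (12, 7), (12, 12), (14, 6), (14, 13), (16, 6), (16, 13), (17, 5), (17, 14)}; affine count = 26; |E(F_19)| = 27.

Discriminant check: Δ ∝ 4a³ + 27b² = 4·8³ + 27·11² = 4·512 + 27·121 ≡ 14 (mod 19). Nonzero ⇒ E is nonsingular.
For each x ∈ F_19, compute rhs = x³ + 8·x + 11 mod 19, then count y ∈ F_19 with y² ≡ rhs.
  x = 0: rhs = 11, matching y values: 7, 12 (2 points).
  x = 1: rhs = 1, matching y values: 1, 18 (2 points).
  x = 2: rhs = 16, matching y values: 4, 15 (2 points).
  x = 3: rhs = 5, matching y values: 9, 10 (2 points).
  x = 4: rhs = 12, matching y values: none (0 points).
  x = 5: rhs = 5, matching y values: 9, 10 (2 points).
  x = 6: rhs = 9, matching y values: 3, 16 (2 points).
  x = 7: rhs = 11, matching y values: 7, 12 (2 points).
  x = 8: rhs = 17, matching y values: 6, 13 (2 points).
  x = 9: rhs = 14, matching y values: none (0 points).
  x = 10: rhs = 8, matching y values: none (0 points).
  x = 11: rhs = 5, matching y values: 9, 10 (2 points).
  x = 12: rhs = 11, matching y values: 7, 12 (2 points).
  x = 13: rhs = 13, matching y values: none (0 points).
  x = 14: rhs = 17, matching y values: 6, 13 (2 points).
  x = 15: rhs = 10, matching y values: none (0 points).
  x = 16: rhs = 17, matching y values: 6, 13 (2 points).
  x = 17: rhs = 6, matching y values: 5, 14 (2 points).
  x = 18: rhs = 2, matching y values: none (0 points).
Total affine count: 26.
Full point count |E(F_19)| = 26 + 1 = 27.
Hasse bound: |27 − (19+1)| = |7| = 7 ≤ 2√19 ≈ 8.7178 ✓.


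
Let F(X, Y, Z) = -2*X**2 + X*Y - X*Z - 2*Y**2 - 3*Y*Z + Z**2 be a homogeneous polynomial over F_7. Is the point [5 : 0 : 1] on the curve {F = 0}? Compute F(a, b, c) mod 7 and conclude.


F(5,0,1) ≡ 2 (mod 7); P is NOT on the curve.

Evaluate F(5, 0, 1) term-by-term (mod 7).
  -2*X**2 ↦ -2·25·1·1 = -50
  X*Y ↦ 1·5·0·1 = 0
  -X*Z ↦ -1·5·1·1 = -5
  -2*Y**2 ↦ -2·1·0·1 = 0
  -3*Y*Z ↦ -3·1·0·1 = 0
  Z**2 ↦ 1·1·1·1 = 1
Sum: F(5, 0, 1) = (-50) + (0) + (-5) + (0) + (0) + (1) = -54.
Reducing mod 7: -54 ≡ 2 (mod 7).
Since F(a, b, c) ≡ 2 ≠ 0 (mod 7), P does NOT lie on the curve.


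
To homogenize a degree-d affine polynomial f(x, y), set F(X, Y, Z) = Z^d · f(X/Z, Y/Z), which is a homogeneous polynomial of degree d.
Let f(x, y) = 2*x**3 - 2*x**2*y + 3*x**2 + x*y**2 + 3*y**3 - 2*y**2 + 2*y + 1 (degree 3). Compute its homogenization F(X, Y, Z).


F(X, Y, Z) = 2*X**3 - 2*X**2*Y + 3*X**2*Z + X*Y**2 + 3*Y**3 - 2*Y**2*Z + 2*Y*Z**2 + Z**3

deg(f) = 3.
Substitute x = X/Z, y = Y/Z into f, then multiply by Z^3.
  monomial 2·x^3·y^0 ↦ 2·X^3·Y^0·Z^0.
  monomial -2·x^2·y^1 ↦ -2·X^2·Y^1·Z^0.
  monomial 3·x^2·y^0 ↦ 3·X^2·Y^0·Z^1.
  monomial 1·x^1·y^2 ↦ 1·X^1·Y^2·Z^0.
  monomial 3·x^0·y^3 ↦ 3·X^0·Y^3·Z^0.
  monomial -2·x^0·y^2 ↦ -2·X^0·Y^2·Z^1.
  monomial 2·x^0·y^1 ↦ 2·X^0·Y^1·Z^2.
  monomial 1·x^0·y^0 ↦ 1·X^0·Y^0·Z^3.
Collecting: F(X, Y, Z) = 2*X**3 - 2*X**2*Y + 3*X**2*Z + X*Y**2 + 3*Y**3 - 2*Y**2*Z + 2*Y*Z**2 + Z**3.


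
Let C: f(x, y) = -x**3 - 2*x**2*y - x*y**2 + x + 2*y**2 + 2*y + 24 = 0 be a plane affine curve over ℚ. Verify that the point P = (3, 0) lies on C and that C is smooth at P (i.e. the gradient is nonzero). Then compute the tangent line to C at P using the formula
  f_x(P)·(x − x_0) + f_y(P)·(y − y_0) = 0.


Tangent line at P: -26*x - 16*y + 78 = 0.

Step 1: f(3, 0) = 0, so P lies on C.
Step 2: partial derivatives
  f_x(x, y) = -3*x**2 - 4*x*y - y**2 + 1, f_y(x, y) = -2*x**2 - 2*x*y + 4*y + 2.
  f_x(P) = -26, f_y(P) = -16 (gradient nonzero, so P is smooth).
Step 3: tangent line at P: -26·(x − 3) + -16·(y − 0) = 0.
Expanding: -26*x - 16*y + 78 = 0.


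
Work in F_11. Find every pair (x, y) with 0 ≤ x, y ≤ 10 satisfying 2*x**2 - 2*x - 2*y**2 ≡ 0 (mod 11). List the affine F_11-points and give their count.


Affine F_11-points: {(0, 0), (1, 0), (4, 1), (4, 10), (5, 3), (5, 8), (7, 3), (7, 8), (8, 1), (8, 10)}; count = 10.

For each of the 121 pairs (x, y) ∈ F_11², evaluate f(x, y) mod 11. Record the zeros.
  x = 0: [0↦0, 1↦9, 2↦3, 3↦4, 4↦1, 5↦5, 6↦5, 7↦1, 8↦4, 9↦3, 10↦9]  zeros at y ∈ {0}
  x = 1: [0↦0, 1↦9, 2↦3, 3↦4, 4↦1, 5↦5, 6↦5, 7↦1, 8↦4, 9↦3, 10↦9]  zeros at y ∈ {0}
  x = 2: [0↦4, 1↦2, 2↦7, 3↦8, 4↦5, 5↦9, 6↦9, 7↦5, 8↦8, 9↦7, 10↦2]  zeros at y ∈ ∅
  x = 3: [0↦1, 1↦10, 2↦4, 3↦5, 4↦2, 5↦6, 6↦6, 7↦2, 8↦5, 9↦4, 10↦10]  zeros at y ∈ ∅
  x = 4: [0↦2, 1↦0, 2↦5, 3↦6, 4↦3, 5↦7, 6↦7, 7↦3, 8↦6, 9↦5, 10↦0]  zeros at y ∈ {1, 10}
  x = 5: [0↦7, 1↦5, 2↦10, 3↦0, 4↦8, 5↦1, 6↦1, 7↦8, 8↦0, 9↦10, 10↦5]  zeros at y ∈ {3, 8}
  x = 6: [0↦5, 1↦3, 2↦8, 3↦9, 4↦6, 5↦10, 6↦10, 7↦6, 8↦9, 9↦8, 10↦3]  zeros at y ∈ ∅
  x = 7: [0↦7, 1↦5, 2↦10, 3↦0, 4↦8, 5↦1, 6↦1, 7↦8, 8↦0, 9↦10, 10↦5]  zeros at y ∈ {3, 8}
  x = 8: [0↦2, 1↦0, 2↦5, 3↦6, 4↦3, 5↦7, 6↦7, 7↦3, 8↦6, 9↦5, 10↦0]  zeros at y ∈ {1, 10}
  x = 9: [0↦1, 1↦10, 2↦4, 3↦5, 4↦2, 5↦6, 6↦6, 7↦2, 8↦5, 9↦4, 10↦10]  zeros at y ∈ ∅
  x = 10: [0↦4, 1↦2, 2↦7, 3↦8, 4↦5, 5↦9, 6↦9, 7↦5, 8↦8, 9↦7, 10↦2]  zeros at y ∈ ∅
Collecting zeros: affine points = {(0, 0), (1, 0), (4, 1), (4, 10), (5, 3), (5, 8), (7, 3), (7, 8), (8, 1), (8, 10)}.
Total count |C(F_11)_aff| = 10.


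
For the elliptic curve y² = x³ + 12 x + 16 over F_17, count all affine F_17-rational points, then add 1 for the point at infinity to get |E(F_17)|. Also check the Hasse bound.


Affine points = {(0, 4), (0, 13), (4, 3), (4, 14), (6, 7), (6, 10), (7, 1), (7, 16), (11, 0), (12, 1), (12, 16), (14, 2), (14, 15), (15, 1), (15, 16)}; affine count = 15; |E(F_17)| = 16.

Discriminant check: Δ ∝ 4a³ + 27b² = 4·12³ + 27·16² = 4·1728 + 27·256 ≡ 3 (mod 17). Nonzero ⇒ E is nonsingular.
For each x ∈ F_17, compute rhs = x³ + 12·x + 16 mod 17, then count y ∈ F_17 with y² ≡ rhs.
  x = 0: rhs = 16, matching y values: 4, 13 (2 points).
  x = 1: rhs = 12, matching y values: none (0 points).
  x = 2: rhs = 14, matching y values: none (0 points).
  x = 3: rhs = 11, matching y values: none (0 points).
  x = 4: rhs = 9, matching y values: 3, 14 (2 points).
  x = 5: rhs = 14, matching y values: none (0 points).
  x = 6: rhs = 15, matching y values: 7, 10 (2 points).
  x = 7: rhs = 1, matching y values: 1, 16 (2 points).
  x = 8: rhs = 12, matching y values: none (0 points).
  x = 9: rhs = 3, matching y values: none (0 points).
  x = 10: rhs = 14, matching y values: none (0 points).
  x = 11: rhs = 0, matching y values: 0 (1 points).
  x = 12: rhs = 1, matching y values: 1, 16 (2 points).
  x = 13: rhs = 6, matching y values: none (0 points).
  x = 14: rhs = 4, matching y values: 2, 15 (2 points).
  x = 15: rhs = 1, matching y values: 1, 16 (2 points).
  x = 16: rhs = 3, matching y values: none (0 points).
Total affine count: 15.
Full point count |E(F_17)| = 15 + 1 = 16.
Hasse bound: |16 − (17+1)| = |-2| = 2 ≤ 2√17 ≈ 8.2462 ✓.


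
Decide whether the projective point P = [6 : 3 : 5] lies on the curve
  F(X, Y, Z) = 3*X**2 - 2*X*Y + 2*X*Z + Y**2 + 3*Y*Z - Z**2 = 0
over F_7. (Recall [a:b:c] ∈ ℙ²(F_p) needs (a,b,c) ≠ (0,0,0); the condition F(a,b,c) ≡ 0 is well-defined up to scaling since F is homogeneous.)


F(6,3,5) ≡ 0 (mod 7); P is on the curve.

Evaluate F(6, 3, 5) term-by-term (mod 7).
  3*X**2 ↦ 3·36·1·1 = 108
  -2*X*Y ↦ -2·6·3·1 = -36
  2*X*Z ↦ 2·6·1·5 = 60
  Y**2 ↦ 1·1·9·1 = 9
  3*Y*Z ↦ 3·1·3·5 = 45
  -Z**2 ↦ -1·1·1·25 = -25
Sum: F(6, 3, 5) = (108) + (-36) + (60) + (9) + (45) + (-25) = 161.
Reducing mod 7: 161 ≡ 0 (mod 7).
Since F(a, b, c) ≡ 0 (mod 7), P lies on the curve.


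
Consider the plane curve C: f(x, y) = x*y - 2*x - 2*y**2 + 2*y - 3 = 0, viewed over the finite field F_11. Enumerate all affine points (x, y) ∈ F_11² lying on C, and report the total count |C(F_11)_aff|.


Affine F_11-points: {(2, 6), (2, 7), (4, 0), (4, 3), (5, 10), (7, 5), (8, 1), (8, 4), (10, 8), (10, 9)}; count = 10.

For each of the 121 pairs (x, y) ∈ F_11², evaluate f(x, y) mod 11. Record the zeros.
  x = 0: [0↦8, 1↦8, 2↦4, 3↦7, 4↦6, 5↦1, 6↦3, 7↦1, 8↦6, 9↦7, 10↦4]  zeros at y ∈ ∅
  x = 1: [0↦6, 1↦7, 2↦4, 3↦8, 4↦8, 5↦4, 6↦7, 7↦6, 8↦1, 9↦3, 10↦1]  zeros at y ∈ ∅
  x = 2: [0↦4, 1↦6, 2↦4, 3↦9, 4↦10, 5↦7, 6↦0, 7↦0, 8↦7, 9↦10, 10↦9]  zeros at y ∈ {6, 7}
  x = 3: [0↦2, 1↦5, 2↦4, 3↦10, 4↦1, 5↦10, 6↦4, 7↦5, 8↦2, 9↦6, 10↦6]  zeros at y ∈ ∅
  x = 4: [0↦0, 1↦4, 2↦4, 3↦0, 4↦3, 5↦2, 6↦8, 7↦10, 8↦8, 9↦2, 10↦3]  zeros at y ∈ {0, 3}
  x = 5: [0↦9, 1↦3, 2↦4, 3↦1, 4↦5, 5↦5, 6↦1, 7↦4, 8↦3, 9↦9, 10↦0]  zeros at y ∈ {10}
  x = 6: [0↦7, 1↦2, 2↦4, 3↦2, 4↦7, 5↦8, 6↦5, 7↦9, 8↦9, 9↦5, 10↦8]  zeros at y ∈ ∅
  x = 7: [0↦5, 1↦1, 2↦4, 3↦3, 4↦9, 5↦0, 6↦9, 7↦3, 8↦4, 9↦1, 10↦5]  zeros at y ∈ {5}
  x = 8: [0↦3, 1↦0, 2↦4, 3↦4, 4↦0, 5↦3, 6↦2, 7↦8, 8↦10, 9↦8, 10↦2]  zeros at y ∈ {1, 4}
  x = 9: [0↦1, 1↦10, 2↦4, 3↦5, 4↦2, 5↦6, 6↦6, 7↦2, 8↦5, 9↦4, 10↦10]  zeros at y ∈ ∅
  x = 10: [0↦10, 1↦9, 2↦4, 3↦6, 4↦4, 5↦9, 6↦10, 7↦7, 8↦0, 9↦0, 10↦7]  zeros at y ∈ {8, 9}
Collecting zeros: affine points = {(2, 6), (2, 7), (4, 0), (4, 3), (5, 10), (7, 5), (8, 1), (8, 4), (10, 8), (10, 9)}.
Total count |C(F_11)_aff| = 10.


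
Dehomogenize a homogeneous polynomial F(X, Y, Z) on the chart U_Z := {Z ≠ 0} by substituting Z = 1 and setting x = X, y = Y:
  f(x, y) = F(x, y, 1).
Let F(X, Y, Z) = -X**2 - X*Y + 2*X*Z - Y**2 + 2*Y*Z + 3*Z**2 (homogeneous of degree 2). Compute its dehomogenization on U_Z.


f(x, y) = -x**2 - x*y + 2*x - y**2 + 2*y + 3

On U_Z we set Z = 1. Each monomial c·X^i·Y^j·Z^k in F becomes c·x^i·y^j·1^k = c·x^i·y^j.
Substituting Z = 1: F(X, Y, 1) = -x**2 - x*y + 2*x - y**2 + 2*y + 3.
Note: deg(f) ≤ deg(F) = 2; strict inequality happens when F is divisible by Z (lost terms).


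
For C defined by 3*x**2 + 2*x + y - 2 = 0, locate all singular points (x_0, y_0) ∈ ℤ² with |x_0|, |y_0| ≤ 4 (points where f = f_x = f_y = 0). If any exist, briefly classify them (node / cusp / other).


No singular points in the scanned grid; C is smooth there.

Compute partial derivatives:
  f_x = 6*x + 2.
  f_y = 1.
f_y = 1 is a nonzero constant, so f_y never vanishes: no point (x, y) can satisfy f = f_x = f_y = 0. In particular no (x, y) ∈ {−4, ..., 4}² is singular; the curve is smooth.


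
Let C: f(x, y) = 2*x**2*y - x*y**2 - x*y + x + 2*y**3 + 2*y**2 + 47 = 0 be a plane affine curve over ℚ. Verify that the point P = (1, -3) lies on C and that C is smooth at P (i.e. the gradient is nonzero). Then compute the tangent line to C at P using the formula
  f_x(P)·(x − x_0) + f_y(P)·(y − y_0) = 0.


Tangent line at P: -17*x + 49*y + 164 = 0.

Step 1: f(1, -3) = 0, so P lies on C.
Step 2: partial derivatives
  f_x(x, y) = 4*x*y - y**2 - y + 1, f_y(x, y) = 2*x**2 - 2*x*y - x + 6*y**2 + 4*y.
  f_x(P) = -17, f_y(P) = 49 (gradient nonzero, so P is smooth).
Step 3: tangent line at P: -17·(x − 1) + 49·(y − -3) = 0.
Expanding: -17*x + 49*y + 164 = 0.


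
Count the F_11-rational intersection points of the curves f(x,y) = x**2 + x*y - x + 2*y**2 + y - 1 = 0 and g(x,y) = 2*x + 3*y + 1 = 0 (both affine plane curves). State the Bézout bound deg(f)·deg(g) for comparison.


Common zeros: {(10, 4)}; count = 1; Bézout bound = 2.

deg(f) = 2, deg(g) = 1, so Bézout bound = 2.
Scan x ∈ F_11. For each x, list the y ∈ F_11 with f(x, y) ≡ 0 and those with g(x, y) ≡ 0 (mod 11); the common zeros in that column are the intersection.
  x = 0: f ≡ 0 at y ∈ {6, 10}; g ≡ 0 at y ∈ {7}; common: ∅.
  x = 1: f ≡ 0 at y ∈ {2, 8}; g ≡ 0 at y ∈ {10}; common: ∅.
  x = 2: f ≡ 0 at y ∈ {5, 10}; g ≡ 0 at y ∈ {2}; common: ∅.
  x = 3: f ≡ 0 at y ∈ {1, 8}; g ≡ 0 at y ∈ {5}; common: ∅.
  x = 4: f ≡ 0 at y ∈ {0, 3}; g ≡ 0 at y ∈ {8}; common: ∅.
  x = 5: f ≡ 0 at y ∈ {3, 5}; g ≡ 0 at y ∈ {0}; common: ∅.
  x = 6: f ≡ 0 at y ∈ {6, 7}; g ≡ 0 at y ∈ {3}; common: ∅.
  x = 7: f ≡ 0 at y ∈ {9}; g ≡ 0 at y ∈ {6}; common: ∅.
  x = 8: f ≡ 0 at y ∈ {0, 1}; g ≡ 0 at y ∈ {9}; common: ∅.
  x = 9: f ≡ 0 at y ∈ {2, 4}; g ≡ 0 at y ∈ {1}; common: ∅.
  x = 10: f ≡ 0 at y ∈ {4, 7}; g ≡ 0 at y ∈ {4}; common: {4}.
Collecting: common zeros = {(10, 4)}, so the count is 1.
Comparison with the Bézout bound: 1 ≤ 2 = deg(f)·deg(g), as expected for curves with no common component (the affine F_11-count falls short of the bound because intersections may lie at infinity, over extension fields, or carry multiplicity).


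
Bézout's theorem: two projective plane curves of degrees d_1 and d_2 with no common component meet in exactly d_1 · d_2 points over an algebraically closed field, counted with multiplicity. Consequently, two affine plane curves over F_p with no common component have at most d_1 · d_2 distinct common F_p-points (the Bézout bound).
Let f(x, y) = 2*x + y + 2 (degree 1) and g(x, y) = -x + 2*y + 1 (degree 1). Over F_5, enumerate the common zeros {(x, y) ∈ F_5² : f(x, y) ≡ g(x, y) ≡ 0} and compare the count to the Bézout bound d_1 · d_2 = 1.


Common zeros: ∅; count = 0; Bézout bound = 1.

deg(f) = 1, deg(g) = 1, so Bézout bound = 1.
Scan x ∈ F_5. For each x, list the y ∈ F_5 with f(x, y) ≡ 0 and those with g(x, y) ≡ 0 (mod 5); the common zeros in that column are the intersection.
  x = 0: f ≡ 0 at y ∈ {3}; g ≡ 0 at y ∈ {2}; common: ∅.
  x = 1: f ≡ 0 at y ∈ {1}; g ≡ 0 at y ∈ {0}; common: ∅.
  x = 2: f ≡ 0 at y ∈ {4}; g ≡ 0 at y ∈ {3}; common: ∅.
  x = 3: f ≡ 0 at y ∈ {2}; g ≡ 0 at y ∈ {1}; common: ∅.
  x = 4: f ≡ 0 at y ∈ {0}; g ≡ 0 at y ∈ {4}; common: ∅.
Collecting: common zeros = ∅, so the count is 0.
Comparison with the Bézout bound: 0 ≤ 1 = deg(f)·deg(g), as expected for curves with no common component (the affine F_5-count falls short of the bound because intersections may lie at infinity, over extension fields, or carry multiplicity).


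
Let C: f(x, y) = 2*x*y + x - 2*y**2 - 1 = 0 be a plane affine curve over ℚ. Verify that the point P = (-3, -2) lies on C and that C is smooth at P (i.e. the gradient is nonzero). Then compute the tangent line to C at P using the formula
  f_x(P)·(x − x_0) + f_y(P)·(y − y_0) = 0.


Tangent line at P: -3*x + 2*y - 5 = 0.

Step 1: f(-3, -2) = 0, so P lies on C.
Step 2: partial derivatives
  f_x(x, y) = 2*y + 1, f_y(x, y) = 2*x - 4*y.
  f_x(P) = -3, f_y(P) = 2 (gradient nonzero, so P is smooth).
Step 3: tangent line at P: -3·(x − -3) + 2·(y − -2) = 0.
Expanding: -3*x + 2*y - 5 = 0.


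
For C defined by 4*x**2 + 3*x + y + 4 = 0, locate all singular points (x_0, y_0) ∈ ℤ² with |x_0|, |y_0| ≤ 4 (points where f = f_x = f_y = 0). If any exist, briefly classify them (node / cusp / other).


No singular points in the scanned grid; C is smooth there.

Compute partial derivatives:
  f_x = 8*x + 3.
  f_y = 1.
f_y = 1 is a nonzero constant, so f_y never vanishes: no point (x, y) can satisfy f = f_x = f_y = 0. In particular no (x, y) ∈ {−4, ..., 4}² is singular; the curve is smooth.


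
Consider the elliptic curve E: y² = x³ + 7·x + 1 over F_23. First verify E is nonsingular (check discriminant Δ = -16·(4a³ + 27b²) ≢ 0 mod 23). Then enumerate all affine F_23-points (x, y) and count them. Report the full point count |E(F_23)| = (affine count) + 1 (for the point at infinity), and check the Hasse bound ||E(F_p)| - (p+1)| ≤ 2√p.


Affine points = {(0, 1), (0, 22), (1, 3), (1, 20), (2, 0), (3, 7), (3, 16), (4, 1), (4, 22), (5, 0), (6, 11), (6, 12), (7, 5), (7, 18), (10, 6), (10, 17), (11, 11), (11, 12), (13, 9), (13, 14), (15, 10), (15, 13), (16, 0), (18, 5), (18, 18), (19, 1), (19, 22), (21, 5), (21, 18), (22, 4), (22, 19)}; affine count = 31; |E(F_23)| = 32.

Discriminant check: Δ ∝ 4a³ + 27b² = 4·7³ + 27·1² = 4·343 + 27·1 ≡ 19 (mod 23). Nonzero ⇒ E is nonsingular.
For each x ∈ F_23, compute rhs = x³ + 7·x + 1 mod 23, then count y ∈ F_23 with y² ≡ rhs.
  x = 0: rhs = 1, matching y values: 1, 22 (2 points).
  x = 1: rhs = 9, matching y values: 3, 20 (2 points).
  x = 2: rhs = 0, matching y values: 0 (1 points).
  x = 3: rhs = 3, matching y values: 7, 16 (2 points).
  x = 4: rhs = 1, matching y values: 1, 22 (2 points).
  x = 5: rhs = 0, matching y values: 0 (1 points).
  x = 6: rhs = 6, matching y values: 11, 12 (2 points).
  x = 7: rhs = 2, matching y values: 5, 18 (2 points).
  x = 8: rhs = 17, matching y values: none (0 points).
  x = 9: rhs = 11, matching y values: none (0 points).
  x = 10: rhs = 13, matching y values: 6, 17 (2 points).
  x = 11: rhs = 6, matching y values: 11, 12 (2 points).
  x = 12: rhs = 19, matching y values: none (0 points).
  x = 13: rhs = 12, matching y values: 9, 14 (2 points).
  x = 14: rhs = 14, matching y values: none (0 points).
  x = 15: rhs = 8, matching y values: 10, 13 (2 points).
  x = 16: rhs = 0, matching y values: 0 (1 points).
  x = 17: rhs = 19, matching y values: none (0 points).
  x = 18: rhs = 2, matching y values: 5, 18 (2 points).
  x = 19: rhs = 1, matching y values: 1, 22 (2 points).
  x = 20: rhs = 22, matching y values: none (0 points).
  x = 21: rhs = 2, matching y values: 5, 18 (2 points).
  x = 22: rhs = 16, matching y values: 4, 19 (2 points).
Total affine count: 31.
Full point count |E(F_23)| = 31 + 1 = 32.
Hasse bound: |32 − (23+1)| = |8| = 8 ≤ 2√23 ≈ 9.5917 ✓.


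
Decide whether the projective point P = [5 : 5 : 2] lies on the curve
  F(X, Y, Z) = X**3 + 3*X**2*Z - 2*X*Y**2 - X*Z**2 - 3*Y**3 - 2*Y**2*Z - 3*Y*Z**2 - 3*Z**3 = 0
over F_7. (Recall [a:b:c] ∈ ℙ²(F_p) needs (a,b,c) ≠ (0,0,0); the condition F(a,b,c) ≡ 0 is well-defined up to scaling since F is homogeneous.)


F(5,5,2) ≡ 6 (mod 7); P is NOT on the curve.

Evaluate F(5, 5, 2) term-by-term (mod 7).
  X**3 ↦ 1·125·1·1 = 125
  3*X**2*Z ↦ 3·25·1·2 = 150
  -2*X*Y**2 ↦ -2·5·25·1 = -250
  -X*Z**2 ↦ -1·5·1·4 = -20
  -3*Y**3 ↦ -3·1·125·1 = -375
  -2*Y**2*Z ↦ -2·1·25·2 = -100
  -3*Y*Z**2 ↦ -3·1·5·4 = -60
  -3*Z**3 ↦ -3·1·1·8 = -24
Sum: F(5, 5, 2) = (125) + (150) + (-250) + (-20) + (-375) + (-100) + (-60) + (-24) = -554.
Reducing mod 7: -554 ≡ 6 (mod 7).
Since F(a, b, c) ≡ 6 ≠ 0 (mod 7), P does NOT lie on the curve.


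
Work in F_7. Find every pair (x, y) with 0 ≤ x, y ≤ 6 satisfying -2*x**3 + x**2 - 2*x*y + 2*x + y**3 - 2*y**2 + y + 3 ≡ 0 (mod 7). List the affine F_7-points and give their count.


Affine F_7-points: {(3, 1), (3, 3), (3, 5), (5, 5)}; count = 4.

For each of the 49 pairs (x, y) ∈ F_7², evaluate f(x, y) mod 7. Record the zeros.
  x = 0: [0↦3, 1↦3, 2↦5, 3↦1, 4↦4, 5↦6, 6↦6]  zeros at y ∈ ∅
  x = 1: [0↦4, 1↦2, 2↦2, 3↦3, 4↦4, 5↦4, 6↦2]  zeros at y ∈ ∅
  x = 2: [0↦2, 1↦5, 2↦3, 3↦2, 4↦1, 5↦6, 6↦2]  zeros at y ∈ ∅
  x = 3: [0↦6, 1↦0, 2↦3, 3↦0, 4↦4, 5↦0, 6↦1]  zeros at y ∈ {1, 3, 5}
  x = 4: [0↦4, 1↦3, 2↦4, 3↦6, 4↦1, 5↦2, 6↦1]  zeros at y ∈ ∅
  x = 5: [0↦5, 1↦2, 2↦1, 3↦1, 4↦1, 5↦0, 6↦4]  zeros at y ∈ {5}
  x = 6: [0↦4, 1↦6, 2↦3, 3↦1, 4↦6, 5↦3, 6↦5]  zeros at y ∈ ∅
Collecting zeros: affine points = {(3, 1), (3, 3), (3, 5), (5, 5)}.
Total count |C(F_7)_aff| = 4.


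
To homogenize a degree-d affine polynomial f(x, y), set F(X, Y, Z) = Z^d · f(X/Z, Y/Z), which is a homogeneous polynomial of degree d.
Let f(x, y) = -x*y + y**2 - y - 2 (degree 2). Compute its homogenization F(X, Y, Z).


F(X, Y, Z) = -X*Y + Y**2 - Y*Z - 2*Z**2

deg(f) = 2.
Substitute x = X/Z, y = Y/Z into f, then multiply by Z^2.
  monomial -1·x^1·y^1 ↦ -1·X^1·Y^1·Z^0.
  monomial 1·x^0·y^2 ↦ 1·X^0·Y^2·Z^0.
  monomial -1·x^0·y^1 ↦ -1·X^0·Y^1·Z^1.
  monomial -2·x^0·y^0 ↦ -2·X^0·Y^0·Z^2.
Collecting: F(X, Y, Z) = -X*Y + Y**2 - Y*Z - 2*Z**2.


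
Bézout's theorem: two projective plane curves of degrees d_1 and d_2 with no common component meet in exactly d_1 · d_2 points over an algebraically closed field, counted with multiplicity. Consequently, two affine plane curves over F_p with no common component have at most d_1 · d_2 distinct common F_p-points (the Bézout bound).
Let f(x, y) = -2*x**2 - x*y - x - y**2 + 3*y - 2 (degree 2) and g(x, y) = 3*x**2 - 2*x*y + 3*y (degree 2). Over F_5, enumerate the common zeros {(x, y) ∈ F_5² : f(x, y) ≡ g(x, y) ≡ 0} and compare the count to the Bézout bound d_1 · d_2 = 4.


Common zeros: {(1, 2)}; count = 1; Bézout bound = 4.

deg(f) = 2, deg(g) = 2, so Bézout bound = 4.
Scan x ∈ F_5. For each x, list the y ∈ F_5 with f(x, y) ≡ 0 and those with g(x, y) ≡ 0 (mod 5); the common zeros in that column are the intersection.
  x = 0: f ≡ 0 at y ∈ {1, 2}; g ≡ 0 at y ∈ {0}; common: ∅.
  x = 1: f ≡ 0 at y ∈ {0, 2}; g ≡ 0 at y ∈ {2}; common: {2}.
  x = 2: f ≡ 0 at y ∈ ∅; g ≡ 0 at y ∈ {2}; common: ∅.
  x = 3: f ≡ 0 at y ∈ ∅; g ≡ 0 at y ∈ {4}; common: ∅.
  x = 4: f ≡ 0 at y ∈ {1, 3}; g ≡ 0 at y ∈ ∅; common: ∅.
Collecting: common zeros = {(1, 2)}, so the count is 1.
Comparison with the Bézout bound: 1 ≤ 4 = deg(f)·deg(g), as expected for curves with no common component (the affine F_5-count falls short of the bound because intersections may lie at infinity, over extension fields, or carry multiplicity).


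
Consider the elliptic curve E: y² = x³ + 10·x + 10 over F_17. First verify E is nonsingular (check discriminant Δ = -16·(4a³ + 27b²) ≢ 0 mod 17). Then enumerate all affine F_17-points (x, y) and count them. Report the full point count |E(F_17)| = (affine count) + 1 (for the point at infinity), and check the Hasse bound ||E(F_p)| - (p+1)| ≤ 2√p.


Affine points = {(1, 2), (1, 15), (2, 2), (2, 15), (3, 4), (3, 13), (5, 7), (5, 10), (7, 7), (7, 10), (9, 8), (9, 9), (13, 5), (13, 12), (14, 2), (14, 15), (15, 4), (15, 13), (16, 4), (16, 13)}; affine count = 20; |E(F_17)| = 21.

Discriminant check: Δ ∝ 4a³ + 27b² = 4·10³ + 27·10² = 4·1000 + 27·100 ≡ 2 (mod 17). Nonzero ⇒ E is nonsingular.
For each x ∈ F_17, compute rhs = x³ + 10·x + 10 mod 17, then count y ∈ F_17 with y² ≡ rhs.
  x = 0: rhs = 10, matching y values: none (0 points).
  x = 1: rhs = 4, matching y values: 2, 15 (2 points).
  x = 2: rhs = 4, matching y values: 2, 15 (2 points).
  x = 3: rhs = 16, matching y values: 4, 13 (2 points).
  x = 4: rhs = 12, matching y values: none (0 points).
  x = 5: rhs = 15, matching y values: 7, 10 (2 points).
  x = 6: rhs = 14, matching y values: none (0 points).
  x = 7: rhs = 15, matching y values: 7, 10 (2 points).
  x = 8: rhs = 7, matching y values: none (0 points).
  x = 9: rhs = 13, matching y values: 8, 9 (2 points).
  x = 10: rhs = 5, matching y values: none (0 points).
  x = 11: rhs = 6, matching y values: none (0 points).
  x = 12: rhs = 5, matching y values: none (0 points).
  x = 13: rhs = 8, matching y values: 5, 12 (2 points).
  x = 14: rhs = 4, matching y values: 2, 15 (2 points).
  x = 15: rhs = 16, matching y values: 4, 13 (2 points).
  x = 16: rhs = 16, matching y values: 4, 13 (2 points).
Total affine count: 20.
Full point count |E(F_17)| = 20 + 1 = 21.
Hasse bound: |21 − (17+1)| = |3| = 3 ≤ 2√17 ≈ 8.2462 ✓.


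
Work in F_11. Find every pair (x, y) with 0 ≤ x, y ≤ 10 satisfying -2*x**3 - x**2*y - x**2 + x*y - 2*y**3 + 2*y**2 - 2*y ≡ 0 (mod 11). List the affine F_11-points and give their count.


Affine F_11-points: {(0, 0), (1, 7), (2, 4), (3, 8), (5, 0), (5, 1), (7, 5), (8, 3), (9, 6), (10, 9)}; count = 10.

For each of the 121 pairs (x, y) ∈ F_11², evaluate f(x, y) mod 11. Record the zeros.
  x = 0: [0↦0, 1↦9, 2↦10, 3↦2, 4↦6, 5↦10, 6↦2, 7↦3, 8↦1, 9↦6, 10↦6]  zeros at y ∈ {0}
  x = 1: [0↦8, 1↦6, 2↦7, 3↦10, 4↦3, 5↦7, 6↦10, 7↦0, 8↦9, 9↦3, 10↦3]  zeros at y ∈ {7}
  x = 2: [0↦2, 1↦9, 2↦8, 3↦9, 4↦0, 5↦2, 6↦3, 7↦2, 8↦9, 9↦1, 10↦10]  zeros at y ∈ {4}
  x = 3: [0↦3, 1↦6, 2↦1, 3↦9, 4↦7, 5↦5, 6↦2, 7↦8, 8↦0, 9↦10, 10↦4]  zeros at y ∈ {8}
  x = 4: [0↦10, 1↦7, 2↦7, 3↦9, 4↦1, 5↦4, 6↦6, 7↦6, 8↦3, 9↦7, 10↦6]  zeros at y ∈ ∅
  x = 5: [0↦0, 1↦0, 2↦3, 3↦8, 4↦3, 5↦9, 6↦3, 7↦6, 8↦6, 9↦2, 10↦4]  zeros at y ∈ {0, 1}
  x = 6: [0↦5, 1↦6, 2↦10, 3↦5, 4↦1, 5↦8, 6↦3, 7↦7, 8↦8, 9↦5, 10↦8]  zeros at y ∈ ∅
  x = 7: [0↦2, 1↦2, 2↦5, 3↦10, 4↦5, 5↦0, 6↦5, 7↦8, 8↦8, 9↦4, 10↦6]  zeros at y ∈ {5}
  x = 8: [0↦1, 1↦9, 2↦9, 3↦0, 4↦3, 5↦6, 6↦8, 7↦8, 8↦5, 9↦9, 10↦8]  zeros at y ∈ {3}
  x = 9: [0↦1, 1↦4, 2↦10, 3↦7, 4↦5, 5↦3, 6↦0, 7↦6, 8↦9, 9↦8, 10↦2]  zeros at y ∈ {6}
  x = 10: [0↦1, 1↦8, 2↦7, 3↦8, 4↦10, 5↦1, 6↦2, 7↦1, 8↦8, 9↦0, 10↦9]  zeros at y ∈ {9}
Collecting zeros: affine points = {(0, 0), (1, 7), (2, 4), (3, 8), (5, 0), (5, 1), (7, 5), (8, 3), (9, 6), (10, 9)}.
Total count |C(F_11)_aff| = 10.


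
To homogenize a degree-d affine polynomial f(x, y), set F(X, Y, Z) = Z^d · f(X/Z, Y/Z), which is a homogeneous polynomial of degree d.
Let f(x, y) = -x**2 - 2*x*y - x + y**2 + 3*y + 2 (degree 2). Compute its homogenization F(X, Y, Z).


F(X, Y, Z) = -X**2 - 2*X*Y - X*Z + Y**2 + 3*Y*Z + 2*Z**2

deg(f) = 2.
Substitute x = X/Z, y = Y/Z into f, then multiply by Z^2.
  monomial -1·x^2·y^0 ↦ -1·X^2·Y^0·Z^0.
  monomial -2·x^1·y^1 ↦ -2·X^1·Y^1·Z^0.
  monomial -1·x^1·y^0 ↦ -1·X^1·Y^0·Z^1.
  monomial 1·x^0·y^2 ↦ 1·X^0·Y^2·Z^0.
  monomial 3·x^0·y^1 ↦ 3·X^0·Y^1·Z^1.
  monomial 2·x^0·y^0 ↦ 2·X^0·Y^0·Z^2.
Collecting: F(X, Y, Z) = -X**2 - 2*X*Y - X*Z + Y**2 + 3*Y*Z + 2*Z**2.


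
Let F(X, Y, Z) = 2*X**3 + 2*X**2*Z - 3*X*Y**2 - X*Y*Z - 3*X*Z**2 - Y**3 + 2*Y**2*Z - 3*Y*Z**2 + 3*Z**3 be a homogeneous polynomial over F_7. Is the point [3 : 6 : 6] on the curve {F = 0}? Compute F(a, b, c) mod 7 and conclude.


F(3,6,6) ≡ 0 (mod 7); P is on the curve.

Evaluate F(3, 6, 6) term-by-term (mod 7).
  2*X**3 ↦ 2·27·1·1 = 54
  2*X**2*Z ↦ 2·9·1·6 = 108
  -3*X*Y**2 ↦ -3·3·36·1 = -324
  -X*Y*Z ↦ -1·3·6·6 = -108
  -3*X*Z**2 ↦ -3·3·1·36 = -324
  -Y**3 ↦ -1·1·216·1 = -216
  2*Y**2*Z ↦ 2·1·36·6 = 432
  -3*Y*Z**2 ↦ -3·1·6·36 = -648
  3*Z**3 ↦ 3·1·1·216 = 648
Sum: F(3, 6, 6) = (54) + (108) + (-324) + (-108) + (-324) + (-216) + (432) + (-648) + (648) = -378.
Reducing mod 7: -378 ≡ 0 (mod 7).
Since F(a, b, c) ≡ 0 (mod 7), P lies on the curve.
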